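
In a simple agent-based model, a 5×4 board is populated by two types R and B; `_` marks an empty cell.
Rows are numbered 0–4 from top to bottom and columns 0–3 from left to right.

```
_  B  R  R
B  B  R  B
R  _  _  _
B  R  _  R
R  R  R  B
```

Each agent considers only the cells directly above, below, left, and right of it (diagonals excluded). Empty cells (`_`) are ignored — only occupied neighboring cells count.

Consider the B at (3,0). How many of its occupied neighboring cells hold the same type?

0

Occupied neighbors of (3,0): (2,0)=R, (4,0)=R, (3,1)=R.
Same type (B): 0 of 3.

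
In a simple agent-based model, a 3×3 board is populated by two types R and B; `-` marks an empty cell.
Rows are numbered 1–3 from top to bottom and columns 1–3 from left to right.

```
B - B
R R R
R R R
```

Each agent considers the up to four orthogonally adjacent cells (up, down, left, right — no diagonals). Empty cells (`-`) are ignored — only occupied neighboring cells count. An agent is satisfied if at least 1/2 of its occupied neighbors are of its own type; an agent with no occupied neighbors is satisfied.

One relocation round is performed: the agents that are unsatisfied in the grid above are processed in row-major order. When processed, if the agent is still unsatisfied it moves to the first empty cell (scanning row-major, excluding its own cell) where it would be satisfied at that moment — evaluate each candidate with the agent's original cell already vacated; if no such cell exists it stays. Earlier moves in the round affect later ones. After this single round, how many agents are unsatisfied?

0

Initially unsatisfied (in order): (1,1), (1,3).
  (1,1) → (1,2).
  (1,3): now satisfied by earlier moves; stays.
Resulting grid:
- B B
R R R
R R R
All satisfied now.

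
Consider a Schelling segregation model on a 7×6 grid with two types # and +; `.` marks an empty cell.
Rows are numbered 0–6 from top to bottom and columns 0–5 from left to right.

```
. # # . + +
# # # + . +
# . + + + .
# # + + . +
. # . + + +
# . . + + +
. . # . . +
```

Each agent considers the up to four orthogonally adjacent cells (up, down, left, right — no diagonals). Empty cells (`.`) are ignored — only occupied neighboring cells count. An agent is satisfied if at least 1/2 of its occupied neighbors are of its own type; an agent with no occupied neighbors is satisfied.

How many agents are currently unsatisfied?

0

(0,1)# 2/2 satisfied
(0,2)# 2/2 satisfied
(0,4)+ 1/1 satisfied
(0,5)+ 2/2 satisfied
(1,0)# 2/2 satisfied
(1,1)# 3/3 satisfied
(1,2)# 2/4 satisfied
(1,3)+ 1/2 satisfied
(1,5)+ 1/1 satisfied
(2,0)# 2/2 satisfied
(2,2)+ 2/3 satisfied
(2,3)+ 4/4 satisfied
(2,4)+ 1/1 satisfied
(3,0)# 2/2 satisfied
(3,1)# 2/3 satisfied
(3,2)+ 2/3 satisfied
(3,3)+ 3/3 satisfied
(3,5)+ 1/1 satisfied
(4,1)# 1/1 satisfied
(4,3)+ 3/3 satisfied
(4,4)+ 3/3 satisfied
(4,5)+ 3/3 satisfied
(5,0)# 0/0 satisfied
(5,3)+ 2/2 satisfied
(5,4)+ 3/3 satisfied
(5,5)+ 3/3 satisfied
(6,2)# 0/0 satisfied
(6,5)+ 1/1 satisfied
Every one meets the threshold.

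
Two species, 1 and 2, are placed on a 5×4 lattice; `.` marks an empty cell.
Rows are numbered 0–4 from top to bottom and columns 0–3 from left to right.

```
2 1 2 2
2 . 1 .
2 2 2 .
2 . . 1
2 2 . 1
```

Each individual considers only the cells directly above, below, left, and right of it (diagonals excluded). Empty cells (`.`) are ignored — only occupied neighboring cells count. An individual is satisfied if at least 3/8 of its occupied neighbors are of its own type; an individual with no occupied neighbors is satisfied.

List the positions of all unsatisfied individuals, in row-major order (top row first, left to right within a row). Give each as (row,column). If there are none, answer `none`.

(0,1), (0,2), (1,2)

Row 0: (0,0)2 1/2 ok · (0,1)1 0/2 unhappy · (0,2)2 1/3 unhappy · (0,3)2 1/1 ok
Row 1: (1,0)2 2/2 ok · (1,2)1 0/2 unhappy
Row 2: (2,0)2 3/3 ok · (2,1)2 2/2 ok · (2,2)2 1/2 ok
Row 3: (3,0)2 2/2 ok · (3,3)1 1/1 ok
Row 4: (4,0)2 2/2 ok · (4,1)2 1/1 ok · (4,3)1 1/1 ok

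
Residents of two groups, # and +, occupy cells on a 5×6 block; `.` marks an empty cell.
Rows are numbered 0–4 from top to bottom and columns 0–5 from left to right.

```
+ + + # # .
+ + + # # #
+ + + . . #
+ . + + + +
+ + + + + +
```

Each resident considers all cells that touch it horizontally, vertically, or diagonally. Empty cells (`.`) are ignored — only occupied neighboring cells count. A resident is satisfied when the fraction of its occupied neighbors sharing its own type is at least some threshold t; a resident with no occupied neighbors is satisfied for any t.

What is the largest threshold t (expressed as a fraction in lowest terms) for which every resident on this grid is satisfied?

(0,0)+ 3/3
(0,1)+ 5/5
(0,2)+ 3/5
(0,3)# 3/5
(0,4)# 4/4
(1,0)+ 5/5
(1,1)+ 8/8
(1,2)+ 5/7
(1,3)# 3/6
(1,4)# 5/5
(1,5)# 3/3
(2,0)+ 4/4
(2,1)+ 7/7
(2,2)+ 5/6
(2,5)# 2/4
(3,0)+ 4/4
(3,2)+ 6/6
(3,3)+ 6/6
(3,4)+ 5/6
(3,5)+ 3/4
(4,0)+ 2/2
(4,1)+ 4/4
(4,2)+ 4/4
(4,3)+ 5/5
(4,4)+ 5/5
(4,5)+ 3/3
The smallest same-type fraction is 3/6 at (1,3), which reduces to 1/2. Any threshold above that leaves this resident unsatisfied.

1/2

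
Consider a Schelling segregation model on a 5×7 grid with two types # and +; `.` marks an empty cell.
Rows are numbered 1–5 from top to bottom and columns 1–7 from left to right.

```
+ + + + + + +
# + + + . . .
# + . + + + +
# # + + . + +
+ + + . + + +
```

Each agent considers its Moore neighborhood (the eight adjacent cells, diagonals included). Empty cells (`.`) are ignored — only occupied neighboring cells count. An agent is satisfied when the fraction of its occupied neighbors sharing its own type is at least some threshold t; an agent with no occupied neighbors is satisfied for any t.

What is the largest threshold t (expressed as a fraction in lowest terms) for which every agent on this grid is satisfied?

Row 1: (1,1)+ 2/3 · (1,2)+ 4/5 · (1,3)+ 5/5 · (1,4)+ 4/4 · (1,5)+ 3/3 · (1,6)+ 2/2 · (1,7)+ 1/1
Row 2: (2,1)# 1/5 · (2,2)+ 5/7 · (2,3)+ 7/7 · (2,4)+ 6/6
Row 3: (3,1)# 3/5 · (3,2)+ 3/7 · (3,4)+ 5/5 · (3,5)+ 5/5 · (3,6)+ 4/4 · (3,7)+ 3/3
Row 4: (4,1)# 2/5 · (4,2)# 2/7 · (4,3)+ 5/6 · (4,4)+ 5/5 · (4,6)+ 7/7 · (4,7)+ 5/5
Row 5: (5,1)+ 1/3 · (5,2)+ 3/5 · (5,3)+ 3/4 · (5,5)+ 3/3 · (5,6)+ 4/4 · (5,7)+ 3/3
The smallest same-type fraction is 1/5 at (2,1), which reduces to 1/5. Any threshold above that leaves this agent unsatisfied.

1/5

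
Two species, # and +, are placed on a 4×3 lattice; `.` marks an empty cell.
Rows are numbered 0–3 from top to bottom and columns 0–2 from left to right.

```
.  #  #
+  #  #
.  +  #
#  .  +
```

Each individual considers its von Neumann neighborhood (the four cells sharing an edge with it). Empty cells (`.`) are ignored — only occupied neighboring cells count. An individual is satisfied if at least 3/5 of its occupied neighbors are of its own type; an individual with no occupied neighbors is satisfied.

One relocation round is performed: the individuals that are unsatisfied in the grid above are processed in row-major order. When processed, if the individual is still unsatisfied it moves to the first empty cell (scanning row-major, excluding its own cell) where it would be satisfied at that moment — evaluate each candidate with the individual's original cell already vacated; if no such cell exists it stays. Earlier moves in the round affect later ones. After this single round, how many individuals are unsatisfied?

2

Initially unsatisfied (in order): (1,0), (1,1), (2,1), (2,2), (3,2).
  (1,0) → (3,1).
  (1,1): now satisfied by earlier moves; stays.
  (2,1): no empty cell satisfies it; stays.
  (2,2) → (0,0).
  (3,2): now satisfied by earlier moves; stays.
Resulting grid:
# # #
. # #
. + .
# + +
Unsatisfied now: (2,1), (3,0).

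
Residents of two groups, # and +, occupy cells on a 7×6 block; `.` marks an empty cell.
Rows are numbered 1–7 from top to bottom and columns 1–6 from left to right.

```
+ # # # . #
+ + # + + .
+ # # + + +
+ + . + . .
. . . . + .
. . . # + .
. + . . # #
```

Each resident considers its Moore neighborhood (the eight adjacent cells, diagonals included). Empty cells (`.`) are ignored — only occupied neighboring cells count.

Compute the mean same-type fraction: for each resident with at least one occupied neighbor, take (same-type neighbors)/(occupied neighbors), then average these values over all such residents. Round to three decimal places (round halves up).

0.551

(1,1)+ 2/3
(1,2)# 2/5
(1,3)# 3/5
(1,4)# 2/4
(1,6)# 0/1
(2,1)+ 3/5
(2,2)+ 3/8
(2,3)# 5/8
(2,4)+ 3/7
(2,5)+ 4/6
(3,1)+ 4/5
(3,2)# 2/7
(3,3)# 2/7
(3,4)+ 4/6
(3,5)+ 5/5
(3,6)+ 2/2
(4,1)+ 2/3
(4,2)+ 2/4
(4,4)+ 3/4
(5,5)+ 2/3
(6,4)# 1/3
(6,5)+ 1/4
(7,2)+ — no occupied neighbors
(7,5)# 2/3
(7,6)# 1/2
Sum over 24 residents: 2/3 + 2/5 + 3/5 + 2/4 + 0/1 + 3/5 + 3/8 + 5/8 + 3/7 + 4/6 + 4/5 + 2/7 + 2/7 + 4/6 + 5/5 + 2/2 + 2/3 + 2/4 + 3/4 + 2/3 + 1/3 + 1/4 + 2/3 + 1/2 = 397/30; mean = 397/30 ÷ 24 = 397/720 = 0.551388… → 0.551.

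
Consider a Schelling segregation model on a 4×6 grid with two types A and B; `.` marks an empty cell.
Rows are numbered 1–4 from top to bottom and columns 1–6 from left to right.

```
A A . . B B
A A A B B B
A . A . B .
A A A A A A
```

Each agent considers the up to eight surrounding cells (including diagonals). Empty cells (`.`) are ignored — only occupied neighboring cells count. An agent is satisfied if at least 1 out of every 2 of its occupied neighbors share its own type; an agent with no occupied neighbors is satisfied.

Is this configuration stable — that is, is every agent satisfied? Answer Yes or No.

Yes

(1,1)A 3/3 ✓
(1,2)A 4/4 ✓
(1,5)B 4/4 ✓
(1,6)B 3/3 ✓
(2,1)A 4/4 ✓
(2,2)A 6/6 ✓
(2,3)A 3/4 ✓
(2,4)B 3/5 ✓
(2,5)B 5/5 ✓
(2,6)B 4/4 ✓
(3,1)A 4/4 ✓
(3,3)A 5/6 ✓
(3,5)B 3/6 ✓
(4,1)A 2/2 ✓
(4,2)A 4/4 ✓
(4,3)A 3/3 ✓
(4,4)A 3/4 ✓
(4,5)A 2/3 ✓
(4,6)A 1/2 ✓
All meet the threshold, so the configuration is stable.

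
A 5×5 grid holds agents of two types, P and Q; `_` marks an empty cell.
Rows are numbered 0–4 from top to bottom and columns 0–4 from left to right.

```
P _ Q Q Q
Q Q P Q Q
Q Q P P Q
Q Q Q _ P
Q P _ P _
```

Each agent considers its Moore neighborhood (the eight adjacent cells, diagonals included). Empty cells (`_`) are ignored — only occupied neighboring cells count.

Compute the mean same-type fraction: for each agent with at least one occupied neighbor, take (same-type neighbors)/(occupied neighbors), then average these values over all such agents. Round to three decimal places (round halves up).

0.582

(0,0)P 0/2
(0,2)Q 3/4
(0,3)Q 4/5
(0,4)Q 3/3
(1,0)Q 3/4
(1,1)Q 4/7
(1,2)P 2/7
(1,3)Q 5/8
(1,4)Q 4/5
(2,0)Q 5/5
(2,1)Q 6/8
(2,2)P 2/7
(2,3)P 3/7
(2,4)Q 2/4
(3,0)Q 4/5
(3,1)Q 5/7
(3,2)Q 2/6
(3,4)P 2/3
(4,0)Q 2/3
(4,1)P 0/4
(4,3)P 1/2
Sum over 21 agents: 0/2 + 3/4 + 4/5 + 3/3 + 3/4 + 4/7 + 2/7 + 5/8 + 4/5 + 5/5 + 6/8 + 2/7 + 3/7 + 2/4 + 4/5 + 5/7 + 2/6 + 2/3 + 2/3 + 0/4 + 1/2 = 10271/840; mean = 10271/840 ÷ 21 = 10271/17640 = 0.582256… → 0.582.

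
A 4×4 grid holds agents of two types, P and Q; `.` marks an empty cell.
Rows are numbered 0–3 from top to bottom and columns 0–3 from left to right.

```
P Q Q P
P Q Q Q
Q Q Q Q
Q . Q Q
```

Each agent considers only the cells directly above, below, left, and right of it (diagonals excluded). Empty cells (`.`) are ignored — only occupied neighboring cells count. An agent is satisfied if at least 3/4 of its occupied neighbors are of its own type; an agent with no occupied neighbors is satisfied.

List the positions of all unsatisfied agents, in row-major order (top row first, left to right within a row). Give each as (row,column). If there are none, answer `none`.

Row 0: (0,0)P 1/2 unhappy · (0,1)Q 2/3 unhappy · (0,2)Q 2/3 unhappy · (0,3)P 0/2 unhappy
Row 1: (1,0)P 1/3 unhappy · (1,1)Q 3/4 ok · (1,2)Q 4/4 ok · (1,3)Q 2/3 unhappy
Row 2: (2,0)Q 2/3 unhappy · (2,1)Q 3/3 ok · (2,2)Q 4/4 ok · (2,3)Q 3/3 ok
Row 3: (3,0)Q 1/1 ok · (3,2)Q 2/2 ok · (3,3)Q 2/2 ok

(0,0), (0,1), (0,2), (0,3), (1,0), (1,3), (2,0)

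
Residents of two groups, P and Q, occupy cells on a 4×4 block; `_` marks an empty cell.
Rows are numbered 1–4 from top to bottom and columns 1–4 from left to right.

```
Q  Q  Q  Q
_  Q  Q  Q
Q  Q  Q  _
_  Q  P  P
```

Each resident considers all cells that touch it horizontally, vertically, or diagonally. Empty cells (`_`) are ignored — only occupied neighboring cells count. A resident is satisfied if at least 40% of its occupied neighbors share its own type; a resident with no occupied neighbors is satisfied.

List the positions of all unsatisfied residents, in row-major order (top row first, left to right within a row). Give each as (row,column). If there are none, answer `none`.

Row 1: (1,1)Q 2/2 ✓ · (1,2)Q 4/4 ✓ · (1,3)Q 5/5 ✓ · (1,4)Q 3/3 ✓
Row 2: (2,2)Q 7/7 ✓ · (2,3)Q 7/7 ✓ · (2,4)Q 4/4 ✓
Row 3: (3,1)Q 3/3 ✓ · (3,2)Q 5/6 ✓ · (3,3)Q 5/7 ✓
Row 4: (4,2)Q 3/4 ✓ · (4,3)P 1/4 ✗ · (4,4)P 1/2 ✓

(4,3)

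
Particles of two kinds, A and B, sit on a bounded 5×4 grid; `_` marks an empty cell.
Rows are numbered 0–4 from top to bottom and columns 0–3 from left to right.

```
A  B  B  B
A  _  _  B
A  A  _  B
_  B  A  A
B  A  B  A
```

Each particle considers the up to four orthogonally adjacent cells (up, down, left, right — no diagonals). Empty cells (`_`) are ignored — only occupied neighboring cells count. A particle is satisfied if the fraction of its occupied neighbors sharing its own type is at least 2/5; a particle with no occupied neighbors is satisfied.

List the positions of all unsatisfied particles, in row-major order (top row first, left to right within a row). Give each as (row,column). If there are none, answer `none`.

Row 0: (0,0)A 1/2 satisfied · (0,1)B 1/2 satisfied · (0,2)B 2/2 satisfied · (0,3)B 2/2 satisfied
Row 1: (1,0)A 2/2 satisfied · (1,3)B 2/2 satisfied
Row 2: (2,0)A 2/2 satisfied · (2,1)A 1/2 satisfied · (2,3)B 1/2 satisfied
Row 3: (3,1)B 0/3 not · (3,2)A 1/3 not · (3,3)A 2/3 satisfied
Row 4: (4,0)B 0/1 not · (4,1)A 0/3 not · (4,2)B 0/3 not · (4,3)A 1/2 satisfied

(3,1), (3,2), (4,0), (4,1), (4,2)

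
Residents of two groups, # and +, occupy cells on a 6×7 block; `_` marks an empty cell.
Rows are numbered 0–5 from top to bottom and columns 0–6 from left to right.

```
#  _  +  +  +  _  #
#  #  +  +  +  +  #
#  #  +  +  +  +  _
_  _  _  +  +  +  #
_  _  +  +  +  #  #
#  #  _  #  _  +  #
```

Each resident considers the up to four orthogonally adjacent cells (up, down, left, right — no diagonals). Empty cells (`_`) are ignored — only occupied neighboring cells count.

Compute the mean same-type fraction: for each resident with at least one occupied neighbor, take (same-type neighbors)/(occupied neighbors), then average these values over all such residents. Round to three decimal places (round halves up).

0.784

(0,0)# 1/1
(0,2)+ 2/2
(0,3)+ 3/3
(0,4)+ 2/2
(0,6)# 1/1
(1,0)# 3/3
(1,1)# 2/3
(1,2)+ 3/4
(1,3)+ 4/4
(1,4)+ 4/4
(1,5)+ 2/3
(1,6)# 1/2
(2,0)# 2/2
(2,1)# 2/3
(2,2)+ 2/3
(2,3)+ 4/4
(2,4)+ 4/4
(2,5)+ 3/3
(3,3)+ 3/3
(3,4)+ 4/4
(3,5)+ 2/4
(3,6)# 1/2
(4,2)+ 1/1
(4,3)+ 3/4
(4,4)+ 2/3
(4,5)# 1/4
(4,6)# 3/3
(5,0)# 1/1
(5,1)# 1/1
(5,3)# 0/1
(5,5)+ 0/2
(5,6)# 1/2
Sum over 32 residents: 1/1 + 2/2 + 3/3 + 2/2 + 1/1 + 3/3 + 2/3 + 3/4 + 4/4 + 4/4 + 2/3 + 1/2 + 2/2 + 2/3 + 2/3 + 4/4 + 4/4 + 3/3 + 3/3 + 4/4 + 2/4 + 1/2 + 1/1 + 3/4 + 2/3 + 1/4 + 3/3 + 1/1 + 1/1 + 0/1 + 0/2 + 1/2 = 301/12; mean = 301/12 ÷ 32 = 301/384 = 0.783854… → 0.784.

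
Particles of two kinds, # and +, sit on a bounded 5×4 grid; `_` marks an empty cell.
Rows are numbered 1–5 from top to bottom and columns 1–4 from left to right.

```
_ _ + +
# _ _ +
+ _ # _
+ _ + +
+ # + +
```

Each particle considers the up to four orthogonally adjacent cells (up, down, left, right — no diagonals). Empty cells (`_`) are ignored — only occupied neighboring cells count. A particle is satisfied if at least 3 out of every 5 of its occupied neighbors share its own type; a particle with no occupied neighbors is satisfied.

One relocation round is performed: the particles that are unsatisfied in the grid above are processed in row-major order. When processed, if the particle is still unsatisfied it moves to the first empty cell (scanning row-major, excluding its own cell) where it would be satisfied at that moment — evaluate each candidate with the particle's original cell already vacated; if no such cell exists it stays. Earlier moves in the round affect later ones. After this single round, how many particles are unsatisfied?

1

Initially unsatisfied (in order): (2,1), (3,1), (3,3), (5,1), (5,2).
  (2,1) → (1,1).
  (3,1): now satisfied by earlier moves; stays.
  (3,3) → (2,2).
  (5,1) → (2,3).
  (5,2) → (1,2).
Resulting grid:
# # + +
_ # + +
+ _ _ _
+ _ + +
_ _ + +
Unsatisfied now: (2,2).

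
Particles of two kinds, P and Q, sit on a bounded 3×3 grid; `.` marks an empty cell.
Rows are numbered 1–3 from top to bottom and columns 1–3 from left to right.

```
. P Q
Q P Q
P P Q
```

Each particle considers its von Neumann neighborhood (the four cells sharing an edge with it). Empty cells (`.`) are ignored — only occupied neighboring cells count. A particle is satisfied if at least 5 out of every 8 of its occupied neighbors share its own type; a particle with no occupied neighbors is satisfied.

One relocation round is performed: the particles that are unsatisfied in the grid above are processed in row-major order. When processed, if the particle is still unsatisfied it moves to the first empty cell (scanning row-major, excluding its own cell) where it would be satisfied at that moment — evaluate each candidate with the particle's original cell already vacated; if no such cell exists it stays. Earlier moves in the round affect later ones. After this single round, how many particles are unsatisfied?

Initially unsatisfied (in order): (1,2), (1,3), (2,1), (2,2), (3,1), (3,3).
  (1,2): no empty cell satisfies it; stays.
  (1,3): no empty cell satisfies it; stays.
  (2,1): no empty cell satisfies it; stays.
  (2,2): no empty cell satisfies it; stays.
  (3,1): no empty cell satisfies it; stays.
  (3,3): no empty cell satisfies it; stays.
Resulting grid:
. P Q
Q P Q
P P Q
Unsatisfied now: (1,2), (1,3), (2,1), (2,2), (3,1), (3,3).

6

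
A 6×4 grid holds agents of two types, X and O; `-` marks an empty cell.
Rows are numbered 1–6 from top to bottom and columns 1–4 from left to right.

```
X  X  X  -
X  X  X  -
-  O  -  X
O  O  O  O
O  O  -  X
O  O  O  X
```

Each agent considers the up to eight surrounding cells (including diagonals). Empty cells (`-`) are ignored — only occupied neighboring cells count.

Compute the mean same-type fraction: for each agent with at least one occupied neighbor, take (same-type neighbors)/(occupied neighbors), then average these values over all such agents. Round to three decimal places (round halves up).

Row 1: (1,1)X 3/3 · (1,2)X 5/5 · (1,3)X 3/3
Row 2: (2,1)X 3/4 · (2,2)X 5/6 · (2,3)X 4/5
Row 3: (3,2)O 3/6 · (3,4)X 1/3
Row 4: (4,1)O 4/4 · (4,2)O 5/5 · (4,3)O 4/6 · (4,4)O 1/3
Row 5: (5,1)O 5/5 · (5,2)O 7/7 · (5,4)X 1/4
Row 6: (6,1)O 3/3 · (6,2)O 4/4 · (6,3)O 2/4 · (6,4)X 1/2
Sum over 19 agents: 3/3 + 5/5 + 3/3 + 3/4 + 5/6 + 4/5 + 3/6 + 1/3 + 4/4 + 5/5 + 4/6 + 1/3 + 5/5 + 7/7 + 1/4 + 3/3 + 4/4 + 2/4 + 1/2 = 217/15; mean = 217/15 ÷ 19 = 217/285 = 0.761403… → 0.761.

0.761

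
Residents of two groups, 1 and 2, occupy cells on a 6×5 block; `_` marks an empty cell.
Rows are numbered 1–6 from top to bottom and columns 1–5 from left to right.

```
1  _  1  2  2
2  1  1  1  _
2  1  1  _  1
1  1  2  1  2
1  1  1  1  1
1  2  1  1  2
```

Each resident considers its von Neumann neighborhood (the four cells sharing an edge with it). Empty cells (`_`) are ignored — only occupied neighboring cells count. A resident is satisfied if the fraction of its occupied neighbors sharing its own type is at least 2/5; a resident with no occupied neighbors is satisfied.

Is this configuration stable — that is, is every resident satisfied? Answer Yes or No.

Row 1: (1,1)1 0/1 ✗ · (1,3)1 1/2 ✓ · (1,4)2 1/3 ✗ · (1,5)2 1/1 ✓
Row 2: (2,1)2 1/3 ✗ · (2,2)1 2/3 ✓ · (2,3)1 4/4 ✓ · (2,4)1 1/2 ✓
Row 3: (3,1)2 1/3 ✗ · (3,2)1 3/4 ✓ · (3,3)1 2/3 ✓ · (3,5)1 0/1 ✗
Row 4: (4,1)1 2/3 ✓ · (4,2)1 3/4 ✓ · (4,3)2 0/4 ✗ · (4,4)1 1/3 ✗ · (4,5)2 0/3 ✗
Row 5: (5,1)1 3/3 ✓ · (5,2)1 3/4 ✓ · (5,3)1 3/4 ✓ · (5,4)1 4/4 ✓ · (5,5)1 1/3 ✗
Row 6: (6,1)1 1/2 ✓ · (6,2)2 0/3 ✗ · (6,3)1 2/3 ✓ · (6,4)1 2/3 ✓ · (6,5)2 0/2 ✗
For instance (1,1) has only 0/1 same-type neighbors, below 2/5.

No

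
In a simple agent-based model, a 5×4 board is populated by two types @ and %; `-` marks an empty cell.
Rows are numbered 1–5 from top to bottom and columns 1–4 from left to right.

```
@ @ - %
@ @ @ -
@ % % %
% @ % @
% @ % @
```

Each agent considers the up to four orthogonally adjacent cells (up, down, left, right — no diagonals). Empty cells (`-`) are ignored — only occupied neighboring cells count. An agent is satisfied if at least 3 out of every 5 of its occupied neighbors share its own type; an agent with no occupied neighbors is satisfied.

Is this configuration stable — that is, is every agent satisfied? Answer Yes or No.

No

Row 1: (1,1)@ 2/2 satisfied · (1,2)@ 2/2 satisfied · (1,4)% 0/0 satisfied
Row 2: (2,1)@ 3/3 satisfied · (2,2)@ 3/4 satisfied · (2,3)@ 1/2 not
Row 3: (3,1)@ 1/3 not · (3,2)% 1/4 not · (3,3)% 3/4 satisfied · (3,4)% 1/2 not
Row 4: (4,1)% 1/3 not · (4,2)@ 1/4 not · (4,3)% 2/4 not · (4,4)@ 1/3 not
Row 5: (5,1)% 1/2 not · (5,2)@ 1/3 not · (5,3)% 1/3 not · (5,4)@ 1/2 not
For instance (2,3) has only 1/2 same-type neighbors, below 3/5.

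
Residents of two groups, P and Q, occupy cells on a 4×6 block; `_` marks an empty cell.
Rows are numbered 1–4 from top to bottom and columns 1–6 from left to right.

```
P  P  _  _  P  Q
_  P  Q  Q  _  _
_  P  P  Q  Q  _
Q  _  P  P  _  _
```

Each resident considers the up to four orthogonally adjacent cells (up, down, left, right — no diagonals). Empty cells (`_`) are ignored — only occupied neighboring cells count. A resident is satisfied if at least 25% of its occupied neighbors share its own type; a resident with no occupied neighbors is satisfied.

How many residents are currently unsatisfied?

Row 1: (1,1)P 1/1 ok · (1,2)P 2/2 ok · (1,5)P 0/1 unhappy · (1,6)Q 0/1 unhappy
Row 2: (2,2)P 2/3 ok · (2,3)Q 1/3 ok · (2,4)Q 2/2 ok
Row 3: (3,2)P 2/2 ok · (3,3)P 2/4 ok · (3,4)Q 2/4 ok · (3,5)Q 1/1 ok
Row 4: (4,1)Q 0/0 ok · (4,3)P 2/2 ok · (4,4)P 1/2 ok
Unsatisfied: (1,5), (1,6) — 2 in total.

2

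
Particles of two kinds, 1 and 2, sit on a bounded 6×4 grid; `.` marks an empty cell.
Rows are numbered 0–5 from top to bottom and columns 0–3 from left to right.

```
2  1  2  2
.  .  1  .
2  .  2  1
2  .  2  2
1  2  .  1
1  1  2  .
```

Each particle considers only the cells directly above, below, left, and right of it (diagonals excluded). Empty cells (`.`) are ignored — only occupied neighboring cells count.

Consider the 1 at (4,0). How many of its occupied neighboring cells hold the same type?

Occupied neighbors of (4,0): (3,0)=2, (5,0)=1, (4,1)=2.
Same type (1): 1 of 3.

1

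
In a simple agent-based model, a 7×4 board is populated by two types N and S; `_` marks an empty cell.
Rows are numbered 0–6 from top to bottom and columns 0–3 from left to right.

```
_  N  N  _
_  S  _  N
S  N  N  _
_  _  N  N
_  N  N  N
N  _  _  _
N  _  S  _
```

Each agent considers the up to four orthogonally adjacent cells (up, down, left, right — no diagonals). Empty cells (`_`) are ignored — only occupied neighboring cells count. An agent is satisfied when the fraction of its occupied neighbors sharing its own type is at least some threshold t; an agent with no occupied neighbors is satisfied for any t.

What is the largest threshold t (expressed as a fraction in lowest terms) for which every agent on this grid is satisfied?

0/1

Row 0: (0,1)N 1/2 · (0,2)N 1/1
Row 1: (1,1)S 0/2 · (1,3)N — no occupied neighbors
Row 2: (2,0)S 0/1 · (2,1)N 1/3 · (2,2)N 2/2
Row 3: (3,2)N 3/3 · (3,3)N 2/2
Row 4: (4,1)N 1/1 · (4,2)N 3/3 · (4,3)N 2/2
Row 5: (5,0)N 1/1
Row 6: (6,0)N 1/1 · (6,2)S — no occupied neighbors
The smallest same-type fraction is 0/2 at (1,1), which reduces to 0/1. Any threshold above that leaves this agent unsatisfied.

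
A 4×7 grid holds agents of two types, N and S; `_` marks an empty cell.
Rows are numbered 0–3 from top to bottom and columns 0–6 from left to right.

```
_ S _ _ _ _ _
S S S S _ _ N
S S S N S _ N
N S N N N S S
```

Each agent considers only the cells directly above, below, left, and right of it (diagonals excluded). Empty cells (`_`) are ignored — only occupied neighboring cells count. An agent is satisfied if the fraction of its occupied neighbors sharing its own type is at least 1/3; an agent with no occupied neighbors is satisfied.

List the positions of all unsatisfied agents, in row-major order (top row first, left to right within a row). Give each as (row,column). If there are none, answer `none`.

Row 0: (0,1)S 1/1 ok
Row 1: (1,0)S 2/2 ok · (1,1)S 4/4 ok · (1,2)S 3/3 ok · (1,3)S 1/2 ok · (1,6)N 1/1 ok
Row 2: (2,0)S 2/3 ok · (2,1)S 4/4 ok · (2,2)S 2/4 ok · (2,3)N 1/4 unhappy · (2,4)S 0/2 unhappy · (2,6)N 1/2 ok
Row 3: (3,0)N 0/2 unhappy · (3,1)S 1/3 ok · (3,2)N 1/3 ok · (3,3)N 3/3 ok · (3,4)N 1/3 ok · (3,5)S 1/2 ok · (3,6)S 1/2 ok

(2,3), (2,4), (3,0)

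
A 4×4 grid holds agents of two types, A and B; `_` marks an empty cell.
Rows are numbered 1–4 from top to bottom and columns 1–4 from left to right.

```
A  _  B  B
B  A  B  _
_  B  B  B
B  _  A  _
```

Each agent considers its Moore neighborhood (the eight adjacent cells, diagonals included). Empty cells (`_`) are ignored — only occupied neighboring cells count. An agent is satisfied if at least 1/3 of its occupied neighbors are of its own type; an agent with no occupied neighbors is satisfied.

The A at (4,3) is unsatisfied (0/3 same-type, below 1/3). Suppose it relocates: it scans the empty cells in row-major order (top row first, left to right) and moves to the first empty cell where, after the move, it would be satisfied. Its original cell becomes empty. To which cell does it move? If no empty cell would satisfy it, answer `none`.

Vacating (4,3). Empty cells in order:
  (1,2): 2/5 same-type → satisfied — stop here.

(1,2)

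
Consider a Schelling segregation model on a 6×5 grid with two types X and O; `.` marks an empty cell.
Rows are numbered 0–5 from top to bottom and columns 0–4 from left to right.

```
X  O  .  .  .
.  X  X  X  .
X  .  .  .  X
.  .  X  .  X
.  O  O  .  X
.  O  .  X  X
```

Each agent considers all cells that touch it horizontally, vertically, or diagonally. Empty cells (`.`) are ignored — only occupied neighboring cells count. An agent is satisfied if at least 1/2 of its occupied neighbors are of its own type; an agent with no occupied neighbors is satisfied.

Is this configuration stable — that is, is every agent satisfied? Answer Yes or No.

No

(0,0)X 1/2 ✓
(0,1)O 0/3 ✗
(1,1)X 3/4 ✓
(1,2)X 2/3 ✓
(1,3)X 2/2 ✓
(2,0)X 1/1 ✓
(2,4)X 2/2 ✓
(3,2)X 0/2 ✗
(3,4)X 2/2 ✓
(4,1)O 2/3 ✓
(4,2)O 2/4 ✓
(4,4)X 3/3 ✓
(5,1)O 2/2 ✓
(5,3)X 2/3 ✓
(5,4)X 2/2 ✓
For instance (0,1) has only 0/3 same-type neighbors, below 1/2.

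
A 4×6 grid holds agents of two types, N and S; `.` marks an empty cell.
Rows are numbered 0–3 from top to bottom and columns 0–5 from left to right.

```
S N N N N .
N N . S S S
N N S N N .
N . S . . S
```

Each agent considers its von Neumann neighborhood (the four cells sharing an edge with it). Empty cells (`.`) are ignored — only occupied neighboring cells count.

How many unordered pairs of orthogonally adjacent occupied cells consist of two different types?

Scan each occupied cell's neighbors to the right and below so each pair is counted once.
Row 0: S(0,0)–N(0,1)≠ S(0,0)–N(1,0)≠ N(0,1)–N(0,2)= N(0,1)–N(1,1)= N(0,2)–N(0,3)= N(0,3)–N(0,4)= N(0,3)–S(1,3)≠ N(0,4)–S(1,4)≠  → 4/8 unlike.
Row 1: N(1,0)–N(1,1)= N(1,0)–N(2,0)= N(1,1)–N(2,1)= S(1,3)–S(1,4)= S(1,3)–N(2,3)≠ S(1,4)–S(1,5)= S(1,4)–N(2,4)≠  → 2/7 unlike.
Row 2: N(2,0)–N(2,1)= N(2,0)–N(3,0)= N(2,1)–S(2,2)≠ S(2,2)–N(2,3)≠ S(2,2)–S(3,2)= N(2,3)–N(2,4)=  → 2/6 unlike.
Total adjacent occupied pairs: 21; unlike-type pairs: 8.

8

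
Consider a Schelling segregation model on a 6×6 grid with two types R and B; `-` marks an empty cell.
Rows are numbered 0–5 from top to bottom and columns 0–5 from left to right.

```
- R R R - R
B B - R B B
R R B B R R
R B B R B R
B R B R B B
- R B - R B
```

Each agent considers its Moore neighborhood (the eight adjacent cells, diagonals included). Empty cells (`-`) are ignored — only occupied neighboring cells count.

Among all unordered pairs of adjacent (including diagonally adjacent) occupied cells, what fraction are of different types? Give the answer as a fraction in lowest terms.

Scan each occupied cell's neighbors to the right and below (and the two forward diagonals) so each pair is counted once.
Row 0: R(0,1)–R(0,2)= R(0,1)–B(1,1)≠ R(0,1)–B(1,0)≠ R(0,2)–R(0,3)= R(0,2)–R(1,3)= R(0,2)–B(1,1)≠ R(0,3)–R(1,3)= R(0,3)–B(1,4)≠ R(0,5)–B(1,5)≠ R(0,5)–B(1,4)≠  → 6/10 unlike.
Row 1: B(1,0)–B(1,1)= B(1,0)–R(2,0)≠ B(1,0)–R(2,1)≠ B(1,1)–R(2,1)≠ B(1,1)–B(2,2)= B(1,1)–R(2,0)≠ R(1,3)–B(1,4)≠ R(1,3)–B(2,3)≠ R(1,3)–R(2,4)= R(1,3)–B(2,2)≠ B(1,4)–B(1,5)= B(1,4)–R(2,4)≠ B(1,4)–R(2,5)≠ B(1,4)–B(2,3)= B(1,5)–R(2,5)≠ B(1,5)–R(2,4)≠  → 11/16 unlike.
Row 2: R(2,0)–R(2,1)= R(2,0)–R(3,0)= R(2,0)–B(3,1)≠ R(2,1)–B(2,2)≠ R(2,1)–B(3,1)≠ R(2,1)–B(3,2)≠ R(2,1)–R(3,0)= B(2,2)–B(2,3)= B(2,2)–B(3,2)= B(2,2)–R(3,3)≠ B(2,2)–B(3,1)= B(2,3)–R(2,4)≠ B(2,3)–R(3,3)≠ B(2,3)–B(3,4)= B(2,3)–B(3,2)= R(2,4)–R(2,5)= R(2,4)–B(3,4)≠ R(2,4)–R(3,5)= R(2,4)–R(3,3)= R(2,5)–R(3,5)= R(2,5)–B(3,4)≠  → 9/21 unlike.
Row 3: R(3,0)–B(3,1)≠ R(3,0)–B(4,0)≠ R(3,0)–R(4,1)= B(3,1)–B(3,2)= B(3,1)–R(4,1)≠ B(3,1)–B(4,2)= B(3,1)–B(4,0)= B(3,2)–R(3,3)≠ B(3,2)–B(4,2)= B(3,2)–R(4,3)≠ B(3,2)–R(4,1)≠ R(3,3)–B(3,4)≠ R(3,3)–R(4,3)= R(3,3)–B(4,4)≠ R(3,3)–B(4,2)≠ B(3,4)–R(3,5)≠ B(3,4)–B(4,4)= B(3,4)–B(4,5)= B(3,4)–R(4,3)≠ R(3,5)–B(4,5)≠ R(3,5)–B(4,4)≠  → 13/21 unlike.
Row 4: B(4,0)–R(4,1)≠ B(4,0)–R(5,1)≠ R(4,1)–B(4,2)≠ R(4,1)–R(5,1)= R(4,1)–B(5,2)≠ B(4,2)–R(4,3)≠ B(4,2)–B(5,2)= B(4,2)–R(5,1)≠ R(4,3)–B(4,4)≠ R(4,3)–R(5,4)= R(4,3)–B(5,2)≠ B(4,4)–B(4,5)= B(4,4)–R(5,4)≠ B(4,4)–B(5,5)= B(4,5)–B(5,5)= B(4,5)–R(5,4)≠  → 10/16 unlike.
Row 5: R(5,1)–B(5,2)≠ R(5,4)–B(5,5)≠  → 2/2 unlike.
Total adjacent occupied pairs: 86; unlike-type pairs: 51.
51/86 is already in lowest terms.

51/86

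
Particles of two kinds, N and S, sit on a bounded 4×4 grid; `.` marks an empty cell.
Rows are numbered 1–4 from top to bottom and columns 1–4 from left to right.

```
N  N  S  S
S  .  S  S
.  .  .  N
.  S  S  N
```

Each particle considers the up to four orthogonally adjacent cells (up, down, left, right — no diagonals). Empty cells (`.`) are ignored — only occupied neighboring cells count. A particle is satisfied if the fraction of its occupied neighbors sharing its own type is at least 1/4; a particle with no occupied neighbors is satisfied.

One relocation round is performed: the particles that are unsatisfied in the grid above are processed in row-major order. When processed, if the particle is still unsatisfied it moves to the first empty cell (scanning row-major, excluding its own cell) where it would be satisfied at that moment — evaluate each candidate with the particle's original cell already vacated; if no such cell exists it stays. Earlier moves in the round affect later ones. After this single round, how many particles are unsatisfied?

0

Initially unsatisfied (in order): (2,1).
  (2,1) → (2,2).
Resulting grid:
N N S S
. S S S
. . . N
. S S N
All satisfied now.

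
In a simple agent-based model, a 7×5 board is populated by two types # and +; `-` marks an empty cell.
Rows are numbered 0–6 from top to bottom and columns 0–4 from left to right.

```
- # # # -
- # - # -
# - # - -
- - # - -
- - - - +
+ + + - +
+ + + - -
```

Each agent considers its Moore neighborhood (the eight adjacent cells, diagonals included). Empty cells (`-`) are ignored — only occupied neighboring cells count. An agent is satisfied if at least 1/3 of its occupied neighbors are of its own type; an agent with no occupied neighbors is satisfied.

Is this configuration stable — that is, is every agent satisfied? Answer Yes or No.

Yes

(0,1)# 2/2 ok
(0,2)# 4/4 ok
(0,3)# 2/2 ok
(1,1)# 4/4 ok
(1,3)# 3/3 ok
(2,0)# 1/1 ok
(2,2)# 3/3 ok
(3,2)# 1/1 ok
(4,4)+ 1/1 ok
(5,0)+ 3/3 ok
(5,1)+ 5/5 ok
(5,2)+ 3/3 ok
(5,4)+ 1/1 ok
(6,0)+ 3/3 ok
(6,1)+ 5/5 ok
(6,2)+ 3/3 ok
All meet the threshold, so the configuration is stable.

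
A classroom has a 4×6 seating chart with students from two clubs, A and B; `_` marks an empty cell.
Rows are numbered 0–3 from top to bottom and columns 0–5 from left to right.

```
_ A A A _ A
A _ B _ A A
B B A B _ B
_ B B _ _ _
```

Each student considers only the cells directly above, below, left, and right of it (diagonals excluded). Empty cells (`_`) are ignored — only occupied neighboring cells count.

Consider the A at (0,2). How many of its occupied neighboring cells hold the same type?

Occupied neighbors of (0,2): (1,2)=B, (0,1)=A, (0,3)=A.
Same type (A): 2 of 3.

2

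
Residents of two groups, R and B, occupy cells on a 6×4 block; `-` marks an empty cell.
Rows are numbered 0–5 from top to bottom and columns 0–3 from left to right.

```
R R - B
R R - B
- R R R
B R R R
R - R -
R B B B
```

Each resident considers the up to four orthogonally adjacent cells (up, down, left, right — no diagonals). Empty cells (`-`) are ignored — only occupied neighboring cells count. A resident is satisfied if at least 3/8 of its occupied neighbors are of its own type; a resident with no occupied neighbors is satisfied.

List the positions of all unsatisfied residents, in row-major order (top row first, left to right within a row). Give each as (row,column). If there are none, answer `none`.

(0,0)R 2/2 ✓
(0,1)R 2/2 ✓
(0,3)B 1/1 ✓
(1,0)R 2/2 ✓
(1,1)R 3/3 ✓
(1,3)B 1/2 ✓
(2,1)R 3/3 ✓
(2,2)R 3/3 ✓
(2,3)R 2/3 ✓
(3,0)B 0/2 ✗
(3,1)R 2/3 ✓
(3,2)R 4/4 ✓
(3,3)R 2/2 ✓
(4,0)R 1/2 ✓
(4,2)R 1/2 ✓
(5,0)R 1/2 ✓
(5,1)B 1/2 ✓
(5,2)B 2/3 ✓
(5,3)B 1/1 ✓

(3,0)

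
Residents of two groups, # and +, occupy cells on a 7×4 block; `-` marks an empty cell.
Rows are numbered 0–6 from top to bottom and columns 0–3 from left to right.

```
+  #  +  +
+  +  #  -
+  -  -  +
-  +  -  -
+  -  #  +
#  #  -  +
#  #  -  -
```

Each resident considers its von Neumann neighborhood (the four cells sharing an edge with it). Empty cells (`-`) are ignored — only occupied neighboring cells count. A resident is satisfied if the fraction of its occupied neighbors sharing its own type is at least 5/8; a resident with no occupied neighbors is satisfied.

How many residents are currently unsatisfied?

8

(0,0)+ 1/2 not
(0,1)# 0/3 not
(0,2)+ 1/3 not
(0,3)+ 1/1 satisfied
(1,0)+ 3/3 satisfied
(1,1)+ 1/3 not
(1,2)# 0/2 not
(2,0)+ 1/1 satisfied
(2,3)+ 0/0 satisfied
(3,1)+ 0/0 satisfied
(4,0)+ 0/1 not
(4,2)# 0/1 not
(4,3)+ 1/2 not
(5,0)# 2/3 satisfied
(5,1)# 2/2 satisfied
(5,3)+ 1/1 satisfied
(6,0)# 2/2 satisfied
(6,1)# 2/2 satisfied
Unsatisfied: (0,0), (0,1), (0,2), (1,1), (1,2), (4,0), (4,2), (4,3) — 8 in total.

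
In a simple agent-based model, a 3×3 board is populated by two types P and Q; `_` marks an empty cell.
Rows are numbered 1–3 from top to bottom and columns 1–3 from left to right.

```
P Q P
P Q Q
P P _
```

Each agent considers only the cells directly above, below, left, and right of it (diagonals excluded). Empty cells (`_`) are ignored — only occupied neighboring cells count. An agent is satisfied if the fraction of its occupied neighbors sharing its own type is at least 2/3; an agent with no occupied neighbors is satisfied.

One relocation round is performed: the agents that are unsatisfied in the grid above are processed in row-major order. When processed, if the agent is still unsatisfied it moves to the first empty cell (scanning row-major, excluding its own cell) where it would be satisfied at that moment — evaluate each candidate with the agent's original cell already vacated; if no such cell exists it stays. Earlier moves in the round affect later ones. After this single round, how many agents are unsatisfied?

Initially unsatisfied (in order): (1,1), (1,2), (1,3), (2,2), (2,3), (3,2).
  (1,1): no empty cell satisfies it; stays.
  (1,2): no empty cell satisfies it; stays.
  (1,3): no empty cell satisfies it; stays.
  (2,2): no empty cell satisfies it; stays.
  (2,3): no empty cell satisfies it; stays.
  (3,2): no empty cell satisfies it; stays.
Resulting grid:
P Q P
P Q Q
P P _
Unsatisfied now: (1,1), (1,2), (1,3), (2,2), (2,3), (3,2).

6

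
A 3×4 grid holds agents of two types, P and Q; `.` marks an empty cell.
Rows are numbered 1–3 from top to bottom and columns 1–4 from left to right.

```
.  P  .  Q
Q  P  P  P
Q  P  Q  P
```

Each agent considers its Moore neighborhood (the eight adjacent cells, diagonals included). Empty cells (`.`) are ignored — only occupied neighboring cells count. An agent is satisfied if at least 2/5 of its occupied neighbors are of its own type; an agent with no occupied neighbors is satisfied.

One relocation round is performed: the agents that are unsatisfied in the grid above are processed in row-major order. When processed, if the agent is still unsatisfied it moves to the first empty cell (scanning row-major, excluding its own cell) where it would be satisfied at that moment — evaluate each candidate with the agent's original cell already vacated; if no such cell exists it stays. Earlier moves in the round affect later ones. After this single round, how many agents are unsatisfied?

4

Initially unsatisfied (in order): (1,4), (2,1), (3,1), (3,3).
  (1,4): no empty cell satisfies it; stays.
  (2,1): no empty cell satisfies it; stays.
  (3,1): no empty cell satisfies it; stays.
  (3,3): no empty cell satisfies it; stays.
Resulting grid:
. P . Q
Q P P P
Q P Q P
Unsatisfied now: (1,4), (2,1), (3,1), (3,3).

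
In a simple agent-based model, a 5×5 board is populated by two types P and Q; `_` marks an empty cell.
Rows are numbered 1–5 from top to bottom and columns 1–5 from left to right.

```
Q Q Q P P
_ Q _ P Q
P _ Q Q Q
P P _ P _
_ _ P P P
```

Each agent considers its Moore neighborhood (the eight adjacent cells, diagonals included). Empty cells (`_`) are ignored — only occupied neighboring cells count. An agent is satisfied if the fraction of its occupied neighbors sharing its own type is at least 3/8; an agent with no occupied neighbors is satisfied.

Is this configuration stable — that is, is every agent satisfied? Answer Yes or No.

(1,1)Q 2/2 ✓
(1,2)Q 3/3 ✓
(1,3)Q 2/4 ✓
(1,4)P 2/4 ✓
(1,5)P 2/3 ✓
(2,2)Q 4/5 ✓
(2,4)P 2/7 ✗
(2,5)Q 2/5 ✓
(3,1)P 2/3 ✓
(3,3)Q 2/5 ✓
(3,4)Q 3/5 ✓
(3,5)Q 2/4 ✓
(4,1)P 2/2 ✓
(4,2)P 3/4 ✓
(4,4)P 3/6 ✓
(5,3)P 3/3 ✓
(5,4)P 3/3 ✓
(5,5)P 2/2 ✓
For instance (2,4) has only 2/7 same-type neighbors, below 3/8.

No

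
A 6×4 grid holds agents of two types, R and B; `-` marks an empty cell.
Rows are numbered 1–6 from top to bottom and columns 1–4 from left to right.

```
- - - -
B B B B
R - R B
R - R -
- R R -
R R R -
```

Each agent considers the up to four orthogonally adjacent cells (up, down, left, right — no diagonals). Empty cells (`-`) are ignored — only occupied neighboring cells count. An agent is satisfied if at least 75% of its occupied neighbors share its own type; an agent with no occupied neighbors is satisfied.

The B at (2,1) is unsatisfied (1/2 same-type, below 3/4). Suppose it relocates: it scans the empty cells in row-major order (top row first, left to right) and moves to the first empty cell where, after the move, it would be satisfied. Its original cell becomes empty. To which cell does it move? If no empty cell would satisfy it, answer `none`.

Vacating (2,1). Empty cells in order:
  (1,1): 0/0 same-type → satisfied — stop here.

(1,1)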